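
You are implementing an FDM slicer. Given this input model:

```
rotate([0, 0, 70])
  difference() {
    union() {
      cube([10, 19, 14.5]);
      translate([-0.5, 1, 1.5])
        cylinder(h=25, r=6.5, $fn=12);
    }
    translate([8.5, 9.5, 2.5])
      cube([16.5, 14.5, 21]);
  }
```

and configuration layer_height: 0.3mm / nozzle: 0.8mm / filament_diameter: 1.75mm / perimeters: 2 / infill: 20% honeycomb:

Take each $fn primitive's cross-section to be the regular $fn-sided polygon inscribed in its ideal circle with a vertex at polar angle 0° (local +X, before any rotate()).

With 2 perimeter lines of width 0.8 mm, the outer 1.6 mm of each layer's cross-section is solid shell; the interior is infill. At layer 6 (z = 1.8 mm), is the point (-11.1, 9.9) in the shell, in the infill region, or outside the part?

At z = 1.8 mm: the 10×19 cube contributes its full rectangle; the r=6.5 cylinder at (-0.5, 1) contributes a regular 12-gon of circumradius 6.5; Combining (union): the regions partially overlap (shared area 34.34 mm²), so overlapping operands fuse into one piece — 1 connected region; the cube at (8.5, 9.5) does not reach this height (z outside [2.5, 23.5]); After the difference (first − rest): none of the subtracted shapes is present at this height, so the result so far is unchanged — 1 connected region; (rotated 70° about Z; rotation is an isometry so areas/perimeters/island counts are preserved). Overall, the cross-section is a single solid region. Undo the 70° rotation: the query point maps to (5.507, 13.817) in the un-rotated model frame. The nearest boundary edge runs (10.00, 19.00)→(10.00, 0.00); distance from the point to it = 4.49 mm. The point is inside the cross-section and 4.49 mm from the nearest boundary — more than the 1.6 mm shell width (2 × 0.8), so it's in the infill interior.

infill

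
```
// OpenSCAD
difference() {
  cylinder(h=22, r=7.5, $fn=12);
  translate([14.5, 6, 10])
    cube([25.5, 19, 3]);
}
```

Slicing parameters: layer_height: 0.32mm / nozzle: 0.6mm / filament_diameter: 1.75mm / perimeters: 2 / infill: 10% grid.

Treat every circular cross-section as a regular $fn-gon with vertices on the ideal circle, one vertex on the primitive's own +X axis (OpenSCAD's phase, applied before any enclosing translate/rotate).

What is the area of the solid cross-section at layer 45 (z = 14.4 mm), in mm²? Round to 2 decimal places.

At z = 14.4 mm: the r=7.5 cylinder contributes a regular 12-gon of circumradius 7.5 (area = (12/2)·7.500²·sin(360°/12) = 168.75 mm²); the cube at (14.5, 6) does not reach this height (z outside [10, 13]); Taking the first minus the rest: none of the subtracted shapes is present at this height, so the r=7.5 cylinder is unchanged — area = 168.75 mm². Overall, the cross-section is a single solid region. Net area = 168.75 mm².

168.75 mm²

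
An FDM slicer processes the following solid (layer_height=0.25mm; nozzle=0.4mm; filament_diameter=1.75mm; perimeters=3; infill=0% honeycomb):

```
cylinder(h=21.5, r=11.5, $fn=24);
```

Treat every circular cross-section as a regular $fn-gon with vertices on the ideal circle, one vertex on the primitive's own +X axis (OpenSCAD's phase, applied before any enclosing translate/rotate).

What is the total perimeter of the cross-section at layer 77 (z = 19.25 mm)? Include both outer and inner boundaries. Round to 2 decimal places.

At z = 19.25 mm: the r=11.5 cylinder contributes a regular 24-gon of circumradius 11.5 (perimeter = 2·24·11.500·sin(180°/24) = 72.05 mm). Overall, the cross-section is a single solid region. Total boundary length (outer) = 72.05 mm.

72.05 mm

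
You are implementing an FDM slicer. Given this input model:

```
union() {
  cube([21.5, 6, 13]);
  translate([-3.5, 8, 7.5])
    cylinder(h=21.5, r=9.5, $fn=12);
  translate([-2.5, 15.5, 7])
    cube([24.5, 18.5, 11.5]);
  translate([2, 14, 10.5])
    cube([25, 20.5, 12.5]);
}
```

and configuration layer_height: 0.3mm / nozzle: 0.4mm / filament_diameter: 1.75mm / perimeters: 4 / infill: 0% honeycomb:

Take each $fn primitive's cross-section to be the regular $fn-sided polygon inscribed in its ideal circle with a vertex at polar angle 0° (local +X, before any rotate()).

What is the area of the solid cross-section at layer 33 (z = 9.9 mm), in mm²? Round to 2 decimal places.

824.03 mm²

At z = 9.9 mm: the cube is present — its section is the full 21.5×6 rectangle (area 129.00 mm²); the r=9.5 cylinder at (-3.5, 8) contributes a regular 12-gon of circumradius 9.5 (area = (12/2)·9.500²·sin(360°/12) = 270.75 mm²); the cube at (-2.5, 15.5) is present — its section is the full 24.5×18.5 rectangle (area 453.25 mm²); the cube at (2, 14) is not intersected at this z (z outside [10.5, 23]); Taking the union: the regions partially overlap — summed areas 853.00 mm² minus the doubly-counted overlap 28.97 mm² gives 824.03 mm² — area = 824.03 mm². Overall, the cross-section is a single solid region. Net area = 824.03 mm².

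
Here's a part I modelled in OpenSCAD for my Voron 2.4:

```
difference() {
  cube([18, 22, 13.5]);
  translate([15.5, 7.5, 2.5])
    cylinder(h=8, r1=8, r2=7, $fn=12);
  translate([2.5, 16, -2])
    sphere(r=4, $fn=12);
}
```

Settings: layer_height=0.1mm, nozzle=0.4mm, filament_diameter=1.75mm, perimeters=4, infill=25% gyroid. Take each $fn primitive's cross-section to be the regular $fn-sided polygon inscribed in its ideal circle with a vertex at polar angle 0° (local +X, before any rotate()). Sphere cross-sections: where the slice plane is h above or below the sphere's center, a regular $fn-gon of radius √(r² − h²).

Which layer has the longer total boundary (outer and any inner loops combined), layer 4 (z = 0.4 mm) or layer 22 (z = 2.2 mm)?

layer 4 (z = 0.4 mm)

Layer 4 (z = 0.4): the 18×22 cube contributes its full rectangle (perimeter 80.00 mm); the cone at (15.5, 7.5) is not intersected at this z (z outside [2.5, 10.5]); the r=4 sphere at (2.5, 16) slices to a regular 12-gon of circumradius 3.200 (√(r²−h²) with h=2.4 from center) (perimeter = 2·12·3.200·sin(180°/12) = 19.88 mm); Taking the first minus the rest: starting from the 18×22 cube, the r=4 sphere at (2.5, 16) partially overlaps it — only the 29.09 mm² overlap (of its 30.72 mm²) is removed, clipping the outline — boundary = 92.05 mm. So its perimeter = 92.05 mm. Layer 22 (z = 2.2): the 18×22 cube contributes its full rectangle (perimeter 80.00 mm); the cone at (15.5, 7.5) is not intersected at this z (z outside [2.5, 10.5]); the sphere at (2.5, 16) is not intersected at this z (|z−center|=4.200 > r=4); Subtracting the remaining from the first: none of the subtracted shapes is present at this height, so the 18×22 cube is unchanged — boundary = 80.00 mm. So its perimeter = 80.00 mm. Layer 4 is larger (92.05 vs 80.00 mm).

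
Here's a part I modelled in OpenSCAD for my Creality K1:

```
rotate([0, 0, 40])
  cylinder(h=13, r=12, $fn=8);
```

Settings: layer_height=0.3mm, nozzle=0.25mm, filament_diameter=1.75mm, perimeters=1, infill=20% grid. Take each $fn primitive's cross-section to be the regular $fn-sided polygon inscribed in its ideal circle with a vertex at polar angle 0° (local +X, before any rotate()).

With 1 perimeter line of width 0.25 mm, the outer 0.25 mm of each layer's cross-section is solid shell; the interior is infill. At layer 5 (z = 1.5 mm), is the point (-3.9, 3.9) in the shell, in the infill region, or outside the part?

infill

At z = 1.5 mm: the cylinder: section is a regular 8-gon, circumradius r=12; (rotated 40° about Z; rotation is an isometry so areas/perimeters/island counts are preserved). Overall, the cross-section is a single solid region. Undo the 40° rotation: the query point maps to (-0.481, 5.494) in the un-rotated model frame. The nearest boundary edge runs (0.00, 12.00)→(-8.49, 8.49); distance from the point to it = 5.83 mm. The point is inside the cross-section and 5.83 mm from the nearest boundary — more than the 0.25 mm shell width (1 × 0.25), so it's in the infill interior.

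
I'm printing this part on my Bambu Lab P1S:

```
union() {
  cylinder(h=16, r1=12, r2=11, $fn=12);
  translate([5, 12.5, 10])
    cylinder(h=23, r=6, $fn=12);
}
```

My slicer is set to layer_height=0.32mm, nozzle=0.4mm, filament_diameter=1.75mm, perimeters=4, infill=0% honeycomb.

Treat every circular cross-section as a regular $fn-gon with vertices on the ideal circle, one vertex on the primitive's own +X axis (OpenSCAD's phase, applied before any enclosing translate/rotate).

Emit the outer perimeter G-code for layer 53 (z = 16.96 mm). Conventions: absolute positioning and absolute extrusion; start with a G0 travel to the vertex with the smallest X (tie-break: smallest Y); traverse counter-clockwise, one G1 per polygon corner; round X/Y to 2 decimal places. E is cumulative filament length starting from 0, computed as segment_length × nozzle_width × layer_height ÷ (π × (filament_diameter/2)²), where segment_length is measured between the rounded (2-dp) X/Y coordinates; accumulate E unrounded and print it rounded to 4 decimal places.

G0 X-1.00 Y12.50 Z16.96
G1 X-0.20 Y9.50 E0.1652
G1 X2.00 Y7.30 E0.3308
G1 X5.00 Y6.50 E0.4960
G1 X8.00 Y7.30 E0.6613
G1 X10.20 Y9.50 E0.8268
G1 X11.00 Y12.50 E0.9921
G1 X10.20 Y15.50 E1.1573
G1 X8.00 Y17.70 E1.3228
G1 X5.00 Y18.50 E1.4881
G1 X2.00 Y17.70 E1.6533
G1 X-0.20 Y15.50 E1.8189
G1 X-1.00 Y12.50 E1.9841

At z = 16.96 mm: the cone is absent (z outside [0, 16]); the r=6 cylinder at (5, 12.5) contributes a regular 12-gon of circumradius 6; Taking the union: only the r=6 cylinder at (5, 12.5) is present, so the union is just that shape — 1 connected region. The outline is a single polygon with 12 vertices. Extrusion per mm of travel: 0.4 × 0.32 / (π × 0.875²) = 0.053216. Accumulating E over each segment gives final E = 1.9841.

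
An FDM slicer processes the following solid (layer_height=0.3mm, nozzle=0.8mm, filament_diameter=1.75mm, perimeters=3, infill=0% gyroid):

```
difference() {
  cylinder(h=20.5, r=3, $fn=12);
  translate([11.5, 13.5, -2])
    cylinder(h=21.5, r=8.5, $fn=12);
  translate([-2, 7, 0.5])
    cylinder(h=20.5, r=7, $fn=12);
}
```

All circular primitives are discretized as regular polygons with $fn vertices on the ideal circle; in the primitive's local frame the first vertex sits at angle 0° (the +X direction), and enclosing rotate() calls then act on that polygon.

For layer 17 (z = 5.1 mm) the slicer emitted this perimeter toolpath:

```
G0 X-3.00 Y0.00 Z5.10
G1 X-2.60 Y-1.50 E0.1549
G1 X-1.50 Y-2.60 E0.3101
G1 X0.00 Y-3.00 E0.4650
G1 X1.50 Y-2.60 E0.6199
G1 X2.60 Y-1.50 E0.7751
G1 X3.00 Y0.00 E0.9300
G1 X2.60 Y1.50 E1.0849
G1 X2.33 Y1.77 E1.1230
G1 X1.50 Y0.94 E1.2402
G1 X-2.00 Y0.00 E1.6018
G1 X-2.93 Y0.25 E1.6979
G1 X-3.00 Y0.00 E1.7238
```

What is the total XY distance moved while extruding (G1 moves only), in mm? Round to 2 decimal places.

Sum the Euclidean lengths of each G1 segment: total = 17.28 mm.

17.28 mm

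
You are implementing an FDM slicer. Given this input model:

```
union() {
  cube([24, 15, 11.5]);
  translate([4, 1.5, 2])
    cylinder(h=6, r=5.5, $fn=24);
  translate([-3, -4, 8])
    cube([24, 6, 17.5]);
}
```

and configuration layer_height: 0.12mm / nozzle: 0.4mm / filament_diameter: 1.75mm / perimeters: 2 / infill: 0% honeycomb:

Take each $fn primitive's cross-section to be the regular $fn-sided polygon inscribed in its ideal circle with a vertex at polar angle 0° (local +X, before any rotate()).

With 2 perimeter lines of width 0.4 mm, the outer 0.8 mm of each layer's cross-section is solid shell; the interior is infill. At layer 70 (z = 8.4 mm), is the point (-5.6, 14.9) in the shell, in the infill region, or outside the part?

outside

At z = 8.4 mm: the cube (footprint 24×15) is included at this height; the cylinder at (4, 1.5) is absent (z outside [2, 8]); the cube at (-3, -4) (footprint 24×6) is included at this height; Combining (union): the regions partially overlap (shared area 42.00 mm²), so overlapping operands fuse into one piece — 1 connected region. Overall, the cross-section is a single solid region. The nearest boundary edge runs (0.00, 2.00)→(0.00, 15.00); distance from the point to it = 5.60 mm. The point is not inside any of the regions above, so it lies outside the cross-section (5.60 mm from the nearest boundary).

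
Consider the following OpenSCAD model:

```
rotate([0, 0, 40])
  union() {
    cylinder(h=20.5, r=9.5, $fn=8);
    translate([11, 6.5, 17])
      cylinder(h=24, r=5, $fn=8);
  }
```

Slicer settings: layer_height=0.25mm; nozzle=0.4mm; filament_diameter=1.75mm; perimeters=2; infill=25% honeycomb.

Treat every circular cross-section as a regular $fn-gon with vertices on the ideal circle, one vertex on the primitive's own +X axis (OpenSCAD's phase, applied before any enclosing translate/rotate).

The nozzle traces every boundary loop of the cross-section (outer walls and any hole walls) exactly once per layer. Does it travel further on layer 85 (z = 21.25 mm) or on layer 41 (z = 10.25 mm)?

layer 41 (z = 10.25 mm)

Layer 85 (z = 21.25): the cylinder does not reach this height (z outside [0, 20.5]); the r=5 cylinder at (11, 6.5) gives a regular 8-gon of circumradius 5 (constant along its height) (perimeter = 2·8·5.000·sin(180°/8) = 30.61 mm); Combining (union): only the r=5 cylinder at (11, 6.5) is present, so the union is just that shape — boundary = 30.61 mm; (rotated 40° about Z; rotation is an isometry so areas/perimeters/island counts are preserved). So its perimeter = 30.61 mm. Layer 41 (z = 10.25): the cylinder: section is a regular 8-gon, circumradius r=9.5 (perimeter = 2·8·9.500·sin(180°/8) = 58.17 mm); the cylinder at (11, 6.5) does not reach this height (z outside [17, 41]); Taking the union: only the r=9.5 cylinder is present, so the union is just that shape — boundary = 58.17 mm; (rotated 40° about Z; rotation is an isometry so areas/perimeters/island counts are preserved). So its perimeter = 58.17 mm. Layer 41 is larger (58.17 vs 30.61 mm).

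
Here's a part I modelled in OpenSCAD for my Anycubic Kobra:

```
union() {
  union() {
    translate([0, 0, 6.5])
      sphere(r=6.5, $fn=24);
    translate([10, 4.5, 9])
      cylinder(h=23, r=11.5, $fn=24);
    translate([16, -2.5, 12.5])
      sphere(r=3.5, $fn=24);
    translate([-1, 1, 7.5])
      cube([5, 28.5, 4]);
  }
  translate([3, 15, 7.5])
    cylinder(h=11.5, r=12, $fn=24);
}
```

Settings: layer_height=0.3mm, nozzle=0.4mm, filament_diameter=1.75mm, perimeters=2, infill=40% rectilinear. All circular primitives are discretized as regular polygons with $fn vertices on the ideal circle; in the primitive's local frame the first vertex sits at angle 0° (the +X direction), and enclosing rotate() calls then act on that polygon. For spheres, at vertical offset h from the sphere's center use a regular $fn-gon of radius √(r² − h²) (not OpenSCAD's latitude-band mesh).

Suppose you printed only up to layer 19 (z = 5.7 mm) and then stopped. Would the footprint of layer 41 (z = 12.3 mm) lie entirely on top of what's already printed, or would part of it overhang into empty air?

part overhangs

Compare the two slices. At z = 5.7: the r=6.5 sphere contributes a regular 24-gon of circumradius √(6.5²−0.8²) = 6.451 (area = (24/2)·6.451²·sin(360°/24) = 129.23 mm²); the cylinder at (10, 4.5) is not intersected at this z (z outside [9, 32]); the sphere at (16, -2.5) is absent (|z−center|=6.800 > r=3.5); the cube at (-1, 1) is absent (z outside [7.5, 11.5]); Merging all regions: only the r=6.5 sphere is present, so the union is just that shape — area = 129.23 mm²; the cylinder at (3, 15) does not reach this height (z outside [7.5, 19]); Taking the union: only the result so far is present, so the union is just that shape — area = 129.23 mm². At z = 12.3: the sphere: section is a regular 24-gon, circumradius = √(r²−h²) = √(6.5²−5.8²) = 2.934 (area = (24/2)·2.934²·sin(360°/24) = 26.74 mm²); the cylinder at (10, 4.5): section is a regular 24-gon, circumradius r=11.5 (area = (24/2)·11.500²·sin(360°/24) = 410.75 mm²); the r=3.5 sphere at (16, -2.5) slices to a regular 24-gon of circumradius 3.494 (√(r²−h²) with h=0.2 from center) (area = (24/2)·3.494²·sin(360°/24) = 37.92 mm²); the cube at (-1, 1) is absent (z outside [7.5, 11.5]); Merging all regions: the regions partially overlap — summed areas 475.41 mm² minus the doubly-counted overlap 47.95 mm² gives 427.46 mm² — area = 427.46 mm²; the r=12 cylinder at (3, 15) contributes a regular 24-gon of circumradius 12 (area = (24/2)·12.000²·sin(360°/24) = 447.24 mm²); Taking the union: the regions partially overlap — summed areas 874.70 mm² minus the doubly-counted overlap 148.90 mm² gives 725.80 mm² — area = 725.80 mm². Checking containment: at z = 12.3 the cross-section extends beyond the z = 5.7 cross-section by about 648.60 mm².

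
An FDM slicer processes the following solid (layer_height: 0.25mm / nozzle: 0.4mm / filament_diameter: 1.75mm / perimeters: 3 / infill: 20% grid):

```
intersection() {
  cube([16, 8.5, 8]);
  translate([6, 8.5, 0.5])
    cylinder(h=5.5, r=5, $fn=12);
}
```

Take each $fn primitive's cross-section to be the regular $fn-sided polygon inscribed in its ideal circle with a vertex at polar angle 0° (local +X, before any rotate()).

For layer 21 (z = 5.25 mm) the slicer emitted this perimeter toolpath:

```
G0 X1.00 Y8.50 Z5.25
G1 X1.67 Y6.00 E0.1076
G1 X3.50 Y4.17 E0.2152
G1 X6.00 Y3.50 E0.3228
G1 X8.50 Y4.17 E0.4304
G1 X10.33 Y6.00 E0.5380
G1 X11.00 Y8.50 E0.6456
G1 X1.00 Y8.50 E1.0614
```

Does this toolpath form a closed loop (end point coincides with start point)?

yes

Start point (G0): (1.00, 8.50). End point (last G1): the path returns to the start — closed.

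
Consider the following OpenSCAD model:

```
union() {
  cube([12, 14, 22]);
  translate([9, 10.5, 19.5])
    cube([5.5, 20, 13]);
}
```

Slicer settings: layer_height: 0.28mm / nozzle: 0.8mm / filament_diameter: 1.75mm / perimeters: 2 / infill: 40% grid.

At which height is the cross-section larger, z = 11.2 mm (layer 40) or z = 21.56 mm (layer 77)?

Layer 40 (z = 11.2): the 12×14 cube contributes its full rectangle (area 168.00 mm²); the cube at (9, 10.5) is absent (z outside [19.5, 32.5]); Taking the union: only the 12×14 cube is present, so the union is just that shape — area = 168.00 mm². So its area = 168.00 mm². Layer 77 (z = 21.56): the 12×14 cube contributes its full rectangle (area 168.00 mm²); the 5.5×20 cube at (9, 10.5) contributes its full rectangle (area 110.00 mm²); Combining (union): the regions partially overlap — summed areas 278.00 mm² minus the doubly-counted overlap 10.50 mm² gives 267.50 mm² — area = 267.50 mm². So its area = 267.50 mm². Layer 77 is larger (267.50 vs 168.00 mm²).

layer 77 (z = 21.56 mm)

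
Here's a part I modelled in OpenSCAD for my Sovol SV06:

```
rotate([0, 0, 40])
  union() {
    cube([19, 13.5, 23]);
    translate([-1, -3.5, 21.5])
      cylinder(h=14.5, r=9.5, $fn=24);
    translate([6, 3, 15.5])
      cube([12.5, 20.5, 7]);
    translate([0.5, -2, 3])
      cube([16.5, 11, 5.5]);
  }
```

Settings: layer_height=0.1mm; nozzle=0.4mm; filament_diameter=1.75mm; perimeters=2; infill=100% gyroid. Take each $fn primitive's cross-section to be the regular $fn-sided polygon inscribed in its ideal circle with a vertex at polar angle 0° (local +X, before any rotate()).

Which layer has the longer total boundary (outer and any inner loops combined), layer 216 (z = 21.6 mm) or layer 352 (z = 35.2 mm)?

Layer 216 (z = 21.6): the cube (footprint 19×13.5) is included at this height (perimeter 65.00 mm); the cylinder at (-1, -3.5): section is a regular 24-gon, circumradius r=9.5 (perimeter = 2·24·9.500·sin(180°/24) = 59.52 mm); the cube at (6, 3) is present — its section is the full 12.5×20.5 rectangle (perimeter 66.00 mm); the cube at (0.5, -2) is absent (z outside [3, 8.5]); Combining (union): the regions partially overlap (shared area 163.10 mm²), so the edge portions inside another operand are dropped and the merged outline is re-measured after clipping — boundary = 120.64 mm; (whole slice rotated 40° about Z — lengths, areas and connectivity unchanged). So its perimeter = 120.64 mm. Layer 352 (z = 35.2): the cube is absent (z outside [0, 23]); the r=9.5 cylinder at (-1, -3.5) gives a regular 24-gon of circumradius 9.5 (constant along its height) (perimeter = 2·24·9.500·sin(180°/24) = 59.52 mm); the cube at (6, 3) does not reach this height (z outside [15.5, 22.5]); the cube at (0.5, -2) is not intersected at this z (z outside [3, 8.5]); Combining (union): only the r=9.5 cylinder at (-1, -3.5) is present, so the union is just that shape — boundary = 59.52 mm; (rotated 40° about Z; rotation is an isometry so areas/perimeters/island counts are preserved). So its perimeter = 59.52 mm. Layer 216 is larger (120.64 vs 59.52 mm).

layer 216 (z = 21.6 mm)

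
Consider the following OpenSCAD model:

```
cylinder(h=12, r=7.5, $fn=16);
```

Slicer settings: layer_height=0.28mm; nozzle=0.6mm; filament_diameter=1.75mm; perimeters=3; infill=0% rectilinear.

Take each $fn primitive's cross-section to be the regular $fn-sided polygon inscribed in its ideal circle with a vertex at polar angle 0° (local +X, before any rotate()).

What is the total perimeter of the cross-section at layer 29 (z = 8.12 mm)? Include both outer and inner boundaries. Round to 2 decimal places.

At z = 8.12 mm: the cylinder: section is a regular 16-gon, circumradius r=7.5 (perimeter = 2·16·7.500·sin(180°/16) = 46.82 mm). Overall, the cross-section is a single solid region. Total boundary length (outer) = 46.82 mm.

46.82 mm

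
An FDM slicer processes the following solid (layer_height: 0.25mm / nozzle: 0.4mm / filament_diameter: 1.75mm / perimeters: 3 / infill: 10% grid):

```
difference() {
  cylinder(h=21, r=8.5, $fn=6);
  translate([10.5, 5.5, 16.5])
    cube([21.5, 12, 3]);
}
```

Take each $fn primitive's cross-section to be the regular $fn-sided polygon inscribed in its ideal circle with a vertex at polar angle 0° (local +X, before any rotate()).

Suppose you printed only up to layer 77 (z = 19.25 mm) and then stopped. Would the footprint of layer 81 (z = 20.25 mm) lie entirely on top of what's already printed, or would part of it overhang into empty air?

entirely on top

Compare the two slices. At z = 19.25: the r=8.5 cylinder contributes a regular 6-gon of circumradius 8.5 (area = (6/2)·8.500²·sin(360°/6) = 187.71 mm²); the cube at (10.5, 5.5) is present — its section is the full 21.5×12 rectangle (area 258.00 mm²); Subtracting the remaining from the first: starting from the r=8.5 cylinder (187.71 mm²), the 21.5×12 cube at (10.5, 5.5) misses the remaining region (no effect) — area = 187.71 mm². At z = 20.25: the cylinder: section is a regular 6-gon, circumradius r=8.5 (area = (6/2)·8.500²·sin(360°/6) = 187.71 mm²); the cube at (10.5, 5.5) is not intersected at this z (z outside [16.5, 19.5]); After the difference (first − rest): none of the subtracted shapes is present at this height, so the r=8.5 cylinder is unchanged — area = 187.71 mm². Checking containment: the cross-section at z = 20.25 is a subset of the cross-section at z = 19.25.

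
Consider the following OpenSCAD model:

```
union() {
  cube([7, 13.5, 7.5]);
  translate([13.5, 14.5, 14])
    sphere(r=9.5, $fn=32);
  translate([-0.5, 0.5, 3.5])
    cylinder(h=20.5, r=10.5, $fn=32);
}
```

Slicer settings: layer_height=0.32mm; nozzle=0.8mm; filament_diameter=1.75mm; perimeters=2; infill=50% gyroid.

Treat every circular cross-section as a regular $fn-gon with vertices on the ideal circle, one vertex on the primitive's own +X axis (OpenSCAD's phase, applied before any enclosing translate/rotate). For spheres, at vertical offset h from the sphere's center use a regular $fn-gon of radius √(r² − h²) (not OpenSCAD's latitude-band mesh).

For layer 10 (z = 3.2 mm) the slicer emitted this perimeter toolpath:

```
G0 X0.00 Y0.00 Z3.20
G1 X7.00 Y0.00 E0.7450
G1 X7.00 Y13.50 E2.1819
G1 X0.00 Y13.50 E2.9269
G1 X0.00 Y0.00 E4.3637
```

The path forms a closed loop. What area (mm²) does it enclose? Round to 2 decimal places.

94.50 mm²

Apply the shoelace formula to the sequence of (X, Y) vertices; enclosed area = 94.50 mm².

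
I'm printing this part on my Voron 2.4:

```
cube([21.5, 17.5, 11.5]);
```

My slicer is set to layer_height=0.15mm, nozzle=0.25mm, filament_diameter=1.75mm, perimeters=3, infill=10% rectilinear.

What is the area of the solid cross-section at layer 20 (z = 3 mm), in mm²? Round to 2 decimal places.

376.25 mm²

At z = 3 mm: the cube (footprint 21.5×17.5) is included at this height (area 376.25 mm²). Overall, the cross-section is a single solid region. Net area = 376.25 mm².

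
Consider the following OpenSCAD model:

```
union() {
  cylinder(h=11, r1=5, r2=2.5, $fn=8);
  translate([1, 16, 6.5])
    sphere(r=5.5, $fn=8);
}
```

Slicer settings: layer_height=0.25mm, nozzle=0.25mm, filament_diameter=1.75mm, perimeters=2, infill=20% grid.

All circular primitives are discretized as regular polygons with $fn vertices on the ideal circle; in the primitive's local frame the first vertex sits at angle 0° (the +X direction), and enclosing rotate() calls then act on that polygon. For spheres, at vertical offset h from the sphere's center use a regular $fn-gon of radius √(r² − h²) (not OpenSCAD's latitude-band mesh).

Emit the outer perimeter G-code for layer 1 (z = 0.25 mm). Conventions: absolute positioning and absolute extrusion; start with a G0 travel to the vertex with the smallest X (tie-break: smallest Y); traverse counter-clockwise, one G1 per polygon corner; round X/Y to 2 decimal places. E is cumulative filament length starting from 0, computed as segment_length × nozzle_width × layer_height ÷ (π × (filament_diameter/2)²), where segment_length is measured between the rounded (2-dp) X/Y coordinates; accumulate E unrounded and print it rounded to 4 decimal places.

At z = 0.25 mm: the cone (r1=5→r2=2.5) has section circumradius 4.943 here — a regular 8-gon; the sphere at (1, 16) does not reach this height (|z−center|=6.250 > r=5.5); Combining (union): only the cone is present, so the union is just that shape — 1 connected region. The outline is a single polygon with 8 vertices. Extrusion per mm of travel: 0.25 × 0.25 / (π × 0.875²) = 0.025984. Accumulating E over each segment gives final E = 0.7867.

G0 X-4.94 Y0.00 Z0.25
G1 X-3.50 Y-3.50 E0.0983
G1 X0.00 Y-4.94 E0.1967
G1 X3.50 Y-3.50 E0.2950
G1 X4.94 Y0.00 E0.3934
G1 X3.50 Y3.50 E0.4917
G1 X0.00 Y4.94 E0.5901
G1 X-3.50 Y3.50 E0.6884
G1 X-4.94 Y0.00 E0.7867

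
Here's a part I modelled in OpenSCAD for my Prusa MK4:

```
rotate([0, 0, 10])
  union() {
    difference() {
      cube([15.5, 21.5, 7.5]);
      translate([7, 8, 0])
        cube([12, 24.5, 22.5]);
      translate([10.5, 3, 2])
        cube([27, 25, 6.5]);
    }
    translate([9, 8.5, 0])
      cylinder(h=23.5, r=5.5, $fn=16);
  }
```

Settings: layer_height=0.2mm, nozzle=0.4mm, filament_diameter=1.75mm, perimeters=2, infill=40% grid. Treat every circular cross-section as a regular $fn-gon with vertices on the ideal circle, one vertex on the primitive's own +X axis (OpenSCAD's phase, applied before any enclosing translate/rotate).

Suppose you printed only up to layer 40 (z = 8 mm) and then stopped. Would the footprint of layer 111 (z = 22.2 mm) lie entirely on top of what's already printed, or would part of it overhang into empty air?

Compare the two slices. At z = 8: the cube is not intersected at this z (z outside [0, 7.5]); the cube at (7, 8) is present — its section is the full 12×24.5 rectangle (area 294.00 mm²); the cube at (10.5, 3) is present — its section is the full 27×25 rectangle (area 675.00 mm²); After the difference (first − rest): the first operand is absent here, so nothing remains; the cylinder at (9, 8.5): section is a regular 16-gon, circumradius r=5.5 (area = (16/2)·5.500²·sin(360°/16) = 92.61 mm²); Combining (union): only the r=5.5 cylinder at (9, 8.5) is present, so the union is just that shape — area = 92.61 mm²; (rotated 10° about Z; rotation is an isometry so areas/perimeters/island counts are preserved). At z = 22.2: the cube is absent (z outside [0, 7.5]); the 12×24.5 cube at (7, 8) contributes its full rectangle (area 294.00 mm²); the cube at (10.5, 3) is absent (z outside [2, 8.5]); After the difference (first − rest): the first operand is absent here, so nothing remains; the r=5.5 cylinder at (9, 8.5) contributes a regular 16-gon of circumradius 5.5 (area = (16/2)·5.500²·sin(360°/16) = 92.61 mm²); Combining (union): only the r=5.5 cylinder at (9, 8.5) is present, so the union is just that shape — area = 92.61 mm²; (whole slice rotated 10° about Z — lengths, areas and connectivity unchanged). Checking containment: the cross-section at z = 22.2 is a subset of the cross-section at z = 8.

entirely on top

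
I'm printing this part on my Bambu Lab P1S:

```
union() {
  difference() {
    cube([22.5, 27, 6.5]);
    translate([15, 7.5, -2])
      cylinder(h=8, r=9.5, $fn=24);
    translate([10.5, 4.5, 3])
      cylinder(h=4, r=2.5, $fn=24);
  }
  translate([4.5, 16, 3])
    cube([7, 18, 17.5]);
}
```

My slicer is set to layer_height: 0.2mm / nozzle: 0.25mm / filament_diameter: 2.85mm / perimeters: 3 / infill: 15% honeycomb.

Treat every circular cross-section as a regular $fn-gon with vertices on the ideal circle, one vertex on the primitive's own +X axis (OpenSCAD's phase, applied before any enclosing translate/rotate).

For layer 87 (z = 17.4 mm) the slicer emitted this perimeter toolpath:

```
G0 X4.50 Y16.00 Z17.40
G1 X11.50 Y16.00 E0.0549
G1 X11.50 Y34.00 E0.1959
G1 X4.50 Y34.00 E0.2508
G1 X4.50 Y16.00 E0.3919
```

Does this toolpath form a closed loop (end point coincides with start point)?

Start point (G0): (4.50, 16.00). End point (last G1): the path returns to the start — closed.

yes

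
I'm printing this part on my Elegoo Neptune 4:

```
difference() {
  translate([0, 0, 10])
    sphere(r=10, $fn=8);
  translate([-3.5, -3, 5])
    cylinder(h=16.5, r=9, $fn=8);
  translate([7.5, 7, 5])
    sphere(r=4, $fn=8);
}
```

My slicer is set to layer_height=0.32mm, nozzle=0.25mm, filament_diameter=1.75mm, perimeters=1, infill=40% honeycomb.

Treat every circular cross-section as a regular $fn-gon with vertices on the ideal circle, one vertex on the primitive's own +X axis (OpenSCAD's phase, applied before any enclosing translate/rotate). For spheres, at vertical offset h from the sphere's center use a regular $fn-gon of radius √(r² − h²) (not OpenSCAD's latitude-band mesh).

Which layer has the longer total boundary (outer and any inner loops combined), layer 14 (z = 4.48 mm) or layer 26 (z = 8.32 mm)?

layer 26 (z = 8.32 mm)

Layer 14 (z = 4.48): the sphere: section is a regular 8-gon, circumradius = √(r²−h²) = √(10²−5.52²) = 8.338 (perimeter = 2·8·8.338·sin(180°/8) = 51.06 mm); the cylinder at (-3.5, -3) is absent (z outside [5, 21.5]); the r=4 sphere at (7.5, 7) contributes a regular 8-gon of circumradius √(4²−0.52²) = 3.966 (perimeter = 2·8·3.966·sin(180°/8) = 24.28 mm); Subtracting the remaining from the first: starting from the r=10 sphere, the r=4 sphere at (7.5, 7) partially overlaps it — only the 5.05 mm² overlap (of its 44.49 mm²) is removed, clipping the outline — boundary = 51.06 mm. So its perimeter = 51.06 mm. Layer 26 (z = 8.32): the sphere: section is a regular 8-gon, circumradius = √(r²−h²) = √(10²−1.68²) = 9.858 (perimeter = 2·8·9.858·sin(180°/8) = 60.36 mm); the cylinder at (-3.5, -3): section is a regular 8-gon, circumradius r=9 (perimeter = 2·8·9.000·sin(180°/8) = 55.11 mm); the sphere at (7.5, 7): section is a regular 8-gon, circumradius = √(r²−h²) = √(4²−3.32²) = 2.231 (perimeter = 2·8·2.231·sin(180°/8) = 13.66 mm); After the difference (first − rest): starting from the r=10 sphere, the r=9 cylinder at (-3.5, -3) partially overlaps it — only the 168.64 mm² overlap (of its 229.10 mm²) is removed, clipping the outline; the r=4 sphere at (7.5, 7) partially overlaps it — only the 3.79 mm² overlap (of its 14.08 mm²) is removed, clipping the outline — boundary = 62.79 mm. So its perimeter = 62.79 mm. Layer 26 is larger (62.79 vs 51.06 mm).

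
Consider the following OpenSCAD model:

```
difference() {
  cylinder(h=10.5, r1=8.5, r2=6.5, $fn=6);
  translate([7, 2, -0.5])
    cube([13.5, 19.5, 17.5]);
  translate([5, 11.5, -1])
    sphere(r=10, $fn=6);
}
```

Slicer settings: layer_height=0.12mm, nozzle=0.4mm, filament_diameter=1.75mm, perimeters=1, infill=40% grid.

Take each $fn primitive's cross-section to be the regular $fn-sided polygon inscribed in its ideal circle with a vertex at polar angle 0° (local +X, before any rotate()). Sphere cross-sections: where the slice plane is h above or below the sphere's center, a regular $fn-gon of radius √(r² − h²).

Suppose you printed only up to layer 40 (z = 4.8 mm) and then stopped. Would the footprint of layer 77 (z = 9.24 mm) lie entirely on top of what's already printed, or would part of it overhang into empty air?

Compare the two slices. At z = 4.8: the cone (r1=8.5→r2=6.5) has section circumradius 7.586 here — a regular 6-gon (area = (6/2)·7.586²·sin(360°/6) = 149.50 mm²); the cube at (7, 2) is present — its section is the full 13.5×19.5 rectangle (area 263.25 mm²); the r=10 sphere at (5, 11.5) contributes a regular 6-gon of circumradius √(10²−5.8²) = 8.146 (area = (6/2)·8.146²·sin(360°/6) = 172.41 mm²); Subtracting the remaining from the first: starting from the cone (149.50 mm²), the 13.5×19.5 cube at (7, 2) misses the remaining region (no effect); the r=10 sphere at (5, 11.5) partially overlaps it — only the 8.69 mm² overlap (of its 172.41 mm²) is removed, clipping the outline — area = 140.81 mm². At z = 9.24: the cone contributes a regular 6-gon of circumradius 6.740 (interpolated between r1=8.5 and r2=6.5 at t=0.880) (area = (6/2)·6.740²·sin(360°/6) = 118.02 mm²); the cube at (7, 2) is present — its section is the full 13.5×19.5 rectangle (area 263.25 mm²); the sphere at (5, 11.5) is absent (|z−center|=10.240 > r=10); Taking the first minus the rest: starting from the cone (118.02 mm²), the 13.5×19.5 cube at (7, 2) misses the remaining region (no effect) — area = 118.02 mm². Checking containment: at z = 9.24 the cross-section extends beyond the z = 4.8 cross-section by about 4.52 mm².

part overhangs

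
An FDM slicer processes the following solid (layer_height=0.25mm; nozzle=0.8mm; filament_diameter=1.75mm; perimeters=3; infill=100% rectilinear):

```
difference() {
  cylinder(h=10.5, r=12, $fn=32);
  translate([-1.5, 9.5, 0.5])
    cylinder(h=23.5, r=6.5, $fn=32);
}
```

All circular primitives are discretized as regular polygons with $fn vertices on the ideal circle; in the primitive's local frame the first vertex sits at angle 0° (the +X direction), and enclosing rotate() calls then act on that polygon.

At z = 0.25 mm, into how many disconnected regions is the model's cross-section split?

1

At z = 0.25 mm: the r=12 cylinder gives a regular 32-gon of circumradius 12 (constant along its height); the cylinder at (-1.5, 9.5) is absent (z outside [0.5, 24]); Subtracting the remaining from the first: none of the subtracted shapes is present at this height, so the r=12 cylinder is unchanged — 1 connected region. The result has 1 disconnected region.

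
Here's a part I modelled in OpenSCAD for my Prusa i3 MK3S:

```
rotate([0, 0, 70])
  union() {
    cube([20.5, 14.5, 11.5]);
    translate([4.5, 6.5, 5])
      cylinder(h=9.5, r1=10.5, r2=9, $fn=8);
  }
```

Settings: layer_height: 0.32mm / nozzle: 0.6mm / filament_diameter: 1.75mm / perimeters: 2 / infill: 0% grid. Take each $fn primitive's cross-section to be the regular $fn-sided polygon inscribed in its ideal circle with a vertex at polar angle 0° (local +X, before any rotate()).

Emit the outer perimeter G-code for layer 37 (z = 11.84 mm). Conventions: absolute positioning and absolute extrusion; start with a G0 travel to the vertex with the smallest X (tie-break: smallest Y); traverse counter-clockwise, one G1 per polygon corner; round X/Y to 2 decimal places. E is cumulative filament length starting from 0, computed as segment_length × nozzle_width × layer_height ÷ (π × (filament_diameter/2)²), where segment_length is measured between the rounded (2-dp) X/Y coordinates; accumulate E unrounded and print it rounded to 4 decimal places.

G0 X-13.42 Y9.67 Z11.84
G1 X-13.11 Y2.47 E0.5753
G1 X-7.79 Y-2.40 E1.1510
G1 X-0.59 Y-2.09 E1.7263
G1 X4.28 Y3.23 E2.3020
G1 X3.97 Y10.43 E2.8773
G1 X-1.35 Y15.30 E3.4530
G1 X-8.55 Y14.99 E4.0283
G1 X-13.42 Y9.67 E4.6040

At z = 11.84 mm: the cube is absent (z outside [0, 11.5]); the cone at (4.5, 6.5) contributes a regular 8-gon of circumradius 9.420 (interpolated between r1=10.5 and r2=9 at t=0.720); Combining (union): only the cone at (4.5, 6.5) is present, so the union is just that shape — 1 connected region; (rotated 70° about Z; rotation is an isometry so areas/perimeters/island counts are preserved). The outline is a single polygon with 8 vertices. Extrusion per mm of travel: 0.6 × 0.32 / (π × 0.875²) = 0.079824. Accumulating E over each segment gives final E = 4.6040.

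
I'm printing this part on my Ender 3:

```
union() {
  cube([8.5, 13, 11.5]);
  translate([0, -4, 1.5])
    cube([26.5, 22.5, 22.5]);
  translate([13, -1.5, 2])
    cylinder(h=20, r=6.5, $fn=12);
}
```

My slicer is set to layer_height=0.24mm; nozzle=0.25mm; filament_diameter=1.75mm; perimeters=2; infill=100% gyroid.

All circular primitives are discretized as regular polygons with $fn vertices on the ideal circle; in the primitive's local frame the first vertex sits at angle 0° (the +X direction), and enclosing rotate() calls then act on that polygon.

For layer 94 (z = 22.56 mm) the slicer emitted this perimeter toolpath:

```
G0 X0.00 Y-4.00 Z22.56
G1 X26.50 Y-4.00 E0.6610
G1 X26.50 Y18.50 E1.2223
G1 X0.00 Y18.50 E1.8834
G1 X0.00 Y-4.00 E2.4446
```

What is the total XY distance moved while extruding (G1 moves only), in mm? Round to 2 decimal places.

98.00 mm

Sum the Euclidean lengths of each G1 segment: total = 98.00 mm.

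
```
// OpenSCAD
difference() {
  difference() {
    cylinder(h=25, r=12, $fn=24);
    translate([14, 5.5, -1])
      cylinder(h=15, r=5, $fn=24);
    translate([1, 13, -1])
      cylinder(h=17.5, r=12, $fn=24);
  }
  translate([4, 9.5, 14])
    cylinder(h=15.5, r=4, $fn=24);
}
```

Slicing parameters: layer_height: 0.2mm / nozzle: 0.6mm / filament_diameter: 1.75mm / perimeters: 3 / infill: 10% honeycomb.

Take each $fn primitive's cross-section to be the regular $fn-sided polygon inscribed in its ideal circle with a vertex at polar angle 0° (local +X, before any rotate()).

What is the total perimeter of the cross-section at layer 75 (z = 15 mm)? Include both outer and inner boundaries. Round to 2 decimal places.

75.18 mm

At z = 15 mm: the r=12 cylinder contributes a regular 24-gon of circumradius 12 (perimeter = 2·24·12.000·sin(180°/24) = 75.18 mm); the cylinder at (14, 5.5) is absent (z outside [-1, 14]); the cylinder at (1, 13): section is a regular 24-gon, circumradius r=12 (perimeter = 2·24·12.000·sin(180°/24) = 75.18 mm); After the difference (first − rest): starting from the r=12 cylinder, the r=12 cylinder at (1, 13) partially overlaps it — only the 152.39 mm² overlap (of its 447.24 mm²) is removed, clipping the outline — boundary = 75.18 mm; the r=4 cylinder at (4, 9.5) contributes a regular 24-gon of circumradius 4 (perimeter = 2·24·4.000·sin(180°/24) = 25.06 mm); After the difference (first − rest): starting from the result so far, the r=4 cylinder at (4, 9.5) misses the remaining region (no effect) — boundary = 75.18 mm. Overall, the cross-section is a single solid region. Total boundary length (outer) = 75.18 mm.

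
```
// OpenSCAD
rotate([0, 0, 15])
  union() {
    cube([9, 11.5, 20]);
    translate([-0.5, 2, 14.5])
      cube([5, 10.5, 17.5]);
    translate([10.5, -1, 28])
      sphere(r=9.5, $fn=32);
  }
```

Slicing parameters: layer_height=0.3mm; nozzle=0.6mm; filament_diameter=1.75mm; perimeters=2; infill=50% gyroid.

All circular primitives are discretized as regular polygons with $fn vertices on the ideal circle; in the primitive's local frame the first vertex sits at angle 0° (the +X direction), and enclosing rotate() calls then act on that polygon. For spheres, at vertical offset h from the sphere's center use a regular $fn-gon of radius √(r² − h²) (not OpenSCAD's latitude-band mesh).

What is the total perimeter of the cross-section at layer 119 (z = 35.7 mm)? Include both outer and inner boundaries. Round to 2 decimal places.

At z = 35.7 mm: the cube is not intersected at this z (z outside [0, 20]); the cube at (-0.5, 2) is absent (z outside [14.5, 32]); the r=9.5 sphere at (10.5, -1) contributes a regular 32-gon of circumradius √(9.5²−7.7²) = 5.564 (perimeter = 2·32·5.564·sin(180°/32) = 34.90 mm); Taking the union: only the r=9.5 sphere at (10.5, -1) is present, so the union is just that shape — boundary = 34.90 mm; (rotated 15° about Z; rotation is an isometry so areas/perimeters/island counts are preserved). Overall, the cross-section is a single solid region. Total boundary length (outer) = 34.90 mm.

34.90 mm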